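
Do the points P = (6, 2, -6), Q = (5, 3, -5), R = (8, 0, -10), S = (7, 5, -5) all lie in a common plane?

No

A normal to the plane through P, Q, R is n = PQ × PR = (-2, -2, 0).
The plane has equation n·X = -16. For S: n·S = -24.
-24 ≠ -16, so S is off the plane.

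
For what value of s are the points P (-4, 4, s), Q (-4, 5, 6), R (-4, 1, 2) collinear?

Collinearity requires PQ × PR = 0; each component is linear in s.
The x-component gives (-4)s + (20) = 0, so s = 5.
The remaining components then also vanish.

5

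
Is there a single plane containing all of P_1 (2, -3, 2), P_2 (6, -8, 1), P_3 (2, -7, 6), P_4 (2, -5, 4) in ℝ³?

Yes

With P_1 as base: P_1P_2 = (4, -5, -1), P_1P_3 = (0, -4, 4), P_1P_4 = (0, -2, 2).
P_1P_3 × P_1P_4 = (0, 0, 0).
P_1P_2 · (P_1P_3 × P_1P_4) = 0.
The scalar triple product vanishes, so the four points are coplanar.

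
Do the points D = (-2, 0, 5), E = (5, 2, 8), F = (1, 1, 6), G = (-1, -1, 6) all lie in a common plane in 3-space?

The four points are coplanar iff the 3×3 determinant with rows DE, DF, DG is zero.
Rows: (7, 2, 3), (3, 1, 1), (1, -1, 1).
Expanding along the first row: (7)(2) − (2)(2) + (3)(-4) = -2.
Nonzero ⇒ not coplanar.

No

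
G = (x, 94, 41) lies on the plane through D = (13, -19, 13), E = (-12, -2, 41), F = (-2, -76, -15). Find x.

84

The plane through D, E, F has equation 1120x − 1120y + 1680z = 57680.
Substituting G: (1120)x + (-36400) = 57680, so x = 84.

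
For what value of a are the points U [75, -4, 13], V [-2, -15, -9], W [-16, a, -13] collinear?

Direction UV = (-77, -11, -22). From the x-coordinate of W, the parameter along the line is τ = (-16 − 75)/(-77) = 13/11.
Then a = (-4) + 13/11·(-11) = -17.

-17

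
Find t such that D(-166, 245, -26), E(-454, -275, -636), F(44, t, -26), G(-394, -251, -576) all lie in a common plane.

65

Coplanarity ⇔ det[DE; DF; DG] = 0.
Expanding, this is linear in t: (19320)t + (-1255800) = 0.
So t = 65.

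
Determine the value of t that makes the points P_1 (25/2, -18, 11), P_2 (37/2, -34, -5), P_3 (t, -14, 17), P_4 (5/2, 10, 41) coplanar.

23/2

Normal to plane P_1P_2P_4: n = (-32, -20, 8); plane equation n·P = 48.
Requiring n·P_3 = 48: (-32)t + (416) = 48.
So t = 23/2.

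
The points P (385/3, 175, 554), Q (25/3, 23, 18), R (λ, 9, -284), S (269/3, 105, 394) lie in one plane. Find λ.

-51

The points are coplanar iff PQ · (PR × PS) = 0.
Expanding, this is linear in λ: (13200)λ + (673200) = 0.
So λ = -51.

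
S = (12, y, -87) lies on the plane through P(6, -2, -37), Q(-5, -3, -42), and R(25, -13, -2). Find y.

The plane through P, Q, R has equation −90x + 290y + 140z = -6300.
Substituting S: (290)y + (-13260) = -6300, so y = 24.

24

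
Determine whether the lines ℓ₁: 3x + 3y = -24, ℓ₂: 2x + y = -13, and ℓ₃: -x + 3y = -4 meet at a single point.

Lines aᵢx + bᵢy = cᵢ with pairwise distinct directions are concurrent exactly when det[aᵢ bᵢ cᵢ] = 0.
Here the determinant is 0.
It vanishes, so the lines are concurrent at (-5, -3).

Yes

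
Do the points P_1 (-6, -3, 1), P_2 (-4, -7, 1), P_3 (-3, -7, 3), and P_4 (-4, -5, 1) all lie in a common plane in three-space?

No

The four points are coplanar iff the 3×3 determinant with rows P_1P_2, P_1P_3, P_1P_4 is zero.
Rows: (2, -4, 0), (3, -4, 2), (2, -2, 0).
Expanding along the first row: (2)(4) − (-4)(-4) + (0)(2) = -8.
Nonzero ⇒ not coplanar.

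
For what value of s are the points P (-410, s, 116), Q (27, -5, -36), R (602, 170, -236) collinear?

Collinearity requires PQ × PR = 0; each component is linear in s.
The x-component gives (200)s + (27600) = 0, so s = -138.
The remaining components then also vanish.

-138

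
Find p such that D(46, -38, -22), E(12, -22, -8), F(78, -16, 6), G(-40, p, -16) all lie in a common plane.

The points are coplanar iff DE · (DF × DG) = 0.
Expanding, this is linear in p: (1400)p + (33600) = 0.
So p = -24.

-24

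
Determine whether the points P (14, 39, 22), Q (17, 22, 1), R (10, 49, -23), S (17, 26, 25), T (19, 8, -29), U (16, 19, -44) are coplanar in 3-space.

The plane through P, Q, R has normal n = PQ × PR = (975, 219, -38) and equation n·X = 21355.
Checking the remaining points: n·S = 21319, n·T = 21379, n·U = 21433.
Since n·S = 21319 ≠ 21355, S is off the plane and the points are not all coplanar.

No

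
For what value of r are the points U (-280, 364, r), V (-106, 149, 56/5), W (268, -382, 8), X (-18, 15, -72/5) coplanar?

-376/5

The points are coplanar iff UV · (UW × UX) = 0.
Expanding, this is linear in r: (3388)r + (1273888/5) = 0.
So r = -376/5.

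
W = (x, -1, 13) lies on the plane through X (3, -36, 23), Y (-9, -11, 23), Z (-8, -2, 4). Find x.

-11

A normal to the plane is n = XY × XZ = (-475, -228, -133).
W lies in the plane iff n · XW = 0.
This gives (-475)x + (-5225) = 0, so x = -11.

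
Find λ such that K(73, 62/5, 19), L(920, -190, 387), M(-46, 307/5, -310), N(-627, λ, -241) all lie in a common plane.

882/5

Normal to plane KLM: n = (242788/5, 234871, 87087/5); plane equation n·P = 33940179/5.
Requiring n·N = 33940179/5: (234871)λ + (-173216043/5) = 33940179/5.
So λ = 882/5.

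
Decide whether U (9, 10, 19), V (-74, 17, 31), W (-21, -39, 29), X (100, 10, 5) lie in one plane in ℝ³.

Yes

A normal to the plane through U, V, W is n = UV × UW = (658, 470, 4277).
The plane has equation n·P = 91885. For X: n·X = 91885.
Equal, so X lies in the plane and all four are coplanar.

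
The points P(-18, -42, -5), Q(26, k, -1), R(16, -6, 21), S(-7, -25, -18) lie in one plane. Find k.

12

The points are coplanar iff PQ · (PR × PS) = 0.
Expanding, this is linear in k: (728)k + (-8736) = 0.
So k = 12.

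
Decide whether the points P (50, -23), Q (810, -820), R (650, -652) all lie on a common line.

PQ = (760, -797), PR = (600, -629).
Twice the signed area of △PQR is (760)(-629) − (-797)(600) = 160.
The area is nonzero, so the three points are not collinear.

No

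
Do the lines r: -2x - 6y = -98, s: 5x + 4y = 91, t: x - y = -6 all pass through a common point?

Intersecting r and s: solving the 2×2 system gives (x, y) = (7, 14).
Substitute into t: (1)(7) + (-1)(14) = -7.
But t requires -6 ≠ -7, so the three lines have no common point.

No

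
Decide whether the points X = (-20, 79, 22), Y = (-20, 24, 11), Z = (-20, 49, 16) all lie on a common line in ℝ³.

Yes

XY = (0, -55, -11), XZ = (0, -30, -6).
XY × XZ = (0, 0, 0).
The cross product vanishes, so the three points are collinear.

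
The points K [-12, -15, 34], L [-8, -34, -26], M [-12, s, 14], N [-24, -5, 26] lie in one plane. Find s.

Normal to plane KLN: n = (752, 752, -188); plane equation n·P = -26696.
Requiring n·M = -26696: (752)s + (-11656) = -26696.
So s = -20.

-20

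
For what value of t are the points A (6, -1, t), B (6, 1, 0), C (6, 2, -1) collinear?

Collinearity requires AB × AC = 0; each component is linear in t.
The x-component gives (1)t + (-2) = 0, so t = 2.
The remaining components then also vanish.

2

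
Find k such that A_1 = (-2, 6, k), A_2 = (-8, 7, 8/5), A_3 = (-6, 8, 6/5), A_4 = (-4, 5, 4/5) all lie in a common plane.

Coplanarity ⇔ det[A_1A_2; A_1A_3; A_1A_4] = 0.
Expanding, this is linear in k: (8)k + (-16/5) = 0.
So k = 2/5.

2/5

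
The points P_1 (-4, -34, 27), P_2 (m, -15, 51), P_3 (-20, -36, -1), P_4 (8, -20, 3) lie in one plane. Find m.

Coplanarity ⇔ det[P_1P_2; P_1P_3; P_1P_4] = 0.
Expanding, this is linear in m: (440)m + (-16720) = 0.
So m = 38.

38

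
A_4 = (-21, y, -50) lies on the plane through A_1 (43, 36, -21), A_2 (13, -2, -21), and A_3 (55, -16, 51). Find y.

-18

The plane through A_1, A_2, A_3 has equation −2736x + 2160y + 2016z = -82224.
Substituting A_4: (2160)y + (-43344) = -82224, so y = -18.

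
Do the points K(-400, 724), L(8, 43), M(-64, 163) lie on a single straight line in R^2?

No

KL = (408, -681), KM = (336, -561).
If collinear, KM would be a scalar multiple of KL. But (408)·(-561) ≠ (-681)·(336) (difference -72), so they are not parallel; the points are not collinear.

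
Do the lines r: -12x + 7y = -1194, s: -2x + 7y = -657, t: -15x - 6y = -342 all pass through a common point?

No

Lines aᵢx + bᵢy = cᵢ with pairwise distinct directions are concurrent exactly when det[aᵢ bᵢ cᵢ] = 0.
Here the determinant is 531.
Nonzero, so no common point exists.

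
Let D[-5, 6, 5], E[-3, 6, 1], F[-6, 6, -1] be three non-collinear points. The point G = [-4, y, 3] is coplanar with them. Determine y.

Coplanarity requires DE · (DF × DG) = 0.
DE = (2, 0, -4), DF = (-1, 0, -6); the triple product is linear in y with coefficient 16 and constant term -96.
Setting it to zero: y = 6.

6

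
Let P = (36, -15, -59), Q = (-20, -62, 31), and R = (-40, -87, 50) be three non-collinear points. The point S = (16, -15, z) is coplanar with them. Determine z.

0

A normal to the plane is n = PQ × PR = (1357, -736, 460).
S lies in the plane iff n · PS = 0.
This gives (460)z + (0) = 0, so z = 0.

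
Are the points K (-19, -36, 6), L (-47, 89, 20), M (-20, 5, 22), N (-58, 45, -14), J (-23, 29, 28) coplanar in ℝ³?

The plane through K, L, M has normal n = KL × KM = (1426, 434, -1023) and equation n·P = -48856.
Checking the remaining points: n·N = -48856, n·J = -48856.
All equal -48856, so all 5 points lie in one plane.

Yes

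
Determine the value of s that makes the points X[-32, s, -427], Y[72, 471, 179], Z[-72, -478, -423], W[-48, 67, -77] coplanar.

The points are coplanar iff XY · (XZ × XW) = 0.
Expanding, this is linear in s: (-35376)s + (-17121984) = 0.
So s = -484.

-484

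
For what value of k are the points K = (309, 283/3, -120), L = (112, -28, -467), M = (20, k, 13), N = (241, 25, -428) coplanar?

The points are coplanar iff KL · (KM × KN) = 0.
Expanding, this is linear in k: (37080)k + (-271920) = 0.
So k = 22/3.

22/3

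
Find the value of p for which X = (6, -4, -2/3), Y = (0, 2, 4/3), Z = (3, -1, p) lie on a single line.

Direction XY = (-6, 6, 2). From the x-coordinate of Z, the parameter along the line is τ = (3 − 6)/(-6) = 1/2.
Then p = (-2/3) + 1/2·(2) = 1/3.

1/3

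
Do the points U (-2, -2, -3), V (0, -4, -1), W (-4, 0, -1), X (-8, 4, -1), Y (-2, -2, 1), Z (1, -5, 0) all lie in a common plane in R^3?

Yes

The plane through U, V, W has normal n = UV × UW = (-8, -8, 0) and equation n·P = 32.
Checking the remaining points: n·X = 32, n·Y = 32, n·Z = 32.
All equal 32, so all 6 points lie in one plane.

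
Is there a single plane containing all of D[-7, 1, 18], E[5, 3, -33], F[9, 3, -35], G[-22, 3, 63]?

With D as base: DE = (12, 2, -51), DF = (16, 2, -53), DG = (-15, 2, 45).
DF × DG = (196, 75, 62).
DE · (DF × DG) = -660.
Since -660 ≠ 0, the four points are not coplanar.

No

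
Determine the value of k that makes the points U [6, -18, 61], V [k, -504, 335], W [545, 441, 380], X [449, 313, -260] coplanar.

-625

Normal to plane UWX: n = (-252928, 314336, -24928); plane equation n·P = -8696224.
Requiring n·V = -8696224: (-252928)k + (-166776224) = -8696224.
So k = -625.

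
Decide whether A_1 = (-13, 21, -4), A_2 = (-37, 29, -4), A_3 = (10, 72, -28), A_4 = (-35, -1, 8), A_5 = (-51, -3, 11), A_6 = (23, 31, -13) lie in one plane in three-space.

The plane through A_1, A_2, A_3 has normal n = A_1A_2 × A_1A_3 = (-192, -576, -1408) and equation n·P = -3968.
Checking the remaining points: n·A_4 = -3968, n·A_5 = -3968, n·A_6 = -3968.
All equal -3968, so all 6 points lie in one plane.

Yes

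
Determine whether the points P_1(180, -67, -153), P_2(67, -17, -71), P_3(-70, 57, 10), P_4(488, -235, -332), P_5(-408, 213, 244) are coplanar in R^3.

The plane through P_1, P_2, P_3 has normal n = P_1P_2 × P_1P_3 = (-2018, -2081, -1512) and equation n·P = 7523.
Checking the remaining points: n·P_4 = 6235, n·P_5 = 11163.
Since n·P_4 = 6235 ≠ 7523, P_4 is off the plane and the points are not all coplanar.

No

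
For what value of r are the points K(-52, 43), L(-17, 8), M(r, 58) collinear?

The three points are collinear iff det[KL; KM] = 0.
This determinant is linear in r: (35)r + (2345) = 0, so r = -67.

-67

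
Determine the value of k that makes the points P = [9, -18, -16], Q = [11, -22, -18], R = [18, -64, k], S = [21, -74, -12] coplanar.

Coplanarity ⇔ det[PQ; PR; PS] = 0.
Expanding, this is linear in k: (64)k + (704) = 0.
So k = -11.

-11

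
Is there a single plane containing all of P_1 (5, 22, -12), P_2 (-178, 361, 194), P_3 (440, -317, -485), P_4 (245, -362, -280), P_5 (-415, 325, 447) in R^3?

No

The plane through P_1, P_2, P_3 has normal n = P_1P_2 × P_1P_3 = (-90513, 3051, -85428) and equation n·P = 639693.
Checking the remaining points: n·P_4 = 639693, n·P_5 = 368154.
Since n·P_5 = 368154 ≠ 639693, P_5 is off the plane and the points are not all coplanar.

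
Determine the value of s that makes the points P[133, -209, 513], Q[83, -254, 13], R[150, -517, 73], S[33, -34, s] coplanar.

13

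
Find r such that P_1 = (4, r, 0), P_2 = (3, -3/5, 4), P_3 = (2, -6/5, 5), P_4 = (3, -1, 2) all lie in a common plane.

-3/5

The points are coplanar iff P_1P_2 · (P_1P_3 × P_1P_4) = 0.
Expanding, this is linear in r: (2)r + (6/5) = 0.
So r = -3/5.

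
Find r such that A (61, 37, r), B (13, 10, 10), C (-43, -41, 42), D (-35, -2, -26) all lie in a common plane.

16

Coplanarity ⇔ det[AB; AC; AD] = 0.
Expanding, this is linear in r: (1776)r + (-28416) = 0.
So r = 16.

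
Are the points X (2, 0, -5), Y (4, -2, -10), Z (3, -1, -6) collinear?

No

XY = (2, -2, -5), XZ = (1, -1, -1).
Comparing components 2 and 3: (-2)(-1) − (-5)(-1) = -3 ≠ 0, so XY and XZ are not parallel and the points are not collinear.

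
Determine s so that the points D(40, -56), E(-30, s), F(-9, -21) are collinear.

The three points are collinear iff det[DE; DF] = 0.
This determinant is linear in s: (49)s + (294) = 0, so s = -6.

-6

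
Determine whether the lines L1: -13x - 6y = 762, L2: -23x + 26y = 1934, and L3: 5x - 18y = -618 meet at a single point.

Yes

Intersecting L1 and L2: solving the 2×2 system gives (x, y) = (-66, 16).
Substitute into L3: (5)(-66) + (-18)(16) = -618.
This equals -618, so (-66, 16) lies on all three lines and they are concurrent.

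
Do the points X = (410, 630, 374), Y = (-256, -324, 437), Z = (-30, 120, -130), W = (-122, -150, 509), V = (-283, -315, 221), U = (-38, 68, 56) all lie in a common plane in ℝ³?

The plane through X, Y, Z has normal n = XY × XZ = (512946, -363384, -80100) and equation n·P = -48581460.
Checking the remaining points: n·W = -48842712, n·V = -48399858, n·U = -48687660.
Since n·W = -48842712 ≠ -48581460, W is off the plane and the points are not all coplanar.

No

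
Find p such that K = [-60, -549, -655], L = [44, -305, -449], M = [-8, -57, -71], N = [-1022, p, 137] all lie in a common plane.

The points are coplanar iff KL · (KM × KN) = 0.
Expanding, this is linear in p: (-50024)p + (-36567544) = 0.
So p = -731.

-731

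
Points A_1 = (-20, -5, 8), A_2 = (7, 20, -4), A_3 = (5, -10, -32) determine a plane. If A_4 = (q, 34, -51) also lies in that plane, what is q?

51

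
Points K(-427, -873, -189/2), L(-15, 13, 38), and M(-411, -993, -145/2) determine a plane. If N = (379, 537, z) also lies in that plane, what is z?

200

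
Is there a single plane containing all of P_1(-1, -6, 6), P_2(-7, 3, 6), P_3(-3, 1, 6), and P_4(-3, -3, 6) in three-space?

Yes

The four points are coplanar iff the 3×3 determinant with rows P_1P_2, P_1P_3, P_1P_4 is zero.
Rows: (-6, 9, 0), (-2, 7, 0), (-2, 3, 0).
Expanding along the first row: (-6)(0) − (9)(0) + (0)(8) = 0.
Zero determinant ⇒ coplanar.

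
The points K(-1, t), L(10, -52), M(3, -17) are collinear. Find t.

3

The three points are collinear iff det[KL; KM] = 0.
This determinant is linear in t: (-7)t + (21) = 0, so t = 3.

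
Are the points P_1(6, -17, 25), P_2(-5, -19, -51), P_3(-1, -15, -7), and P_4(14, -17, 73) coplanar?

The four points are coplanar iff the 3×3 determinant with rows P_1P_2, P_1P_3, P_1P_4 is zero.
Rows: (-11, -2, -76), (-7, 2, -32), (8, 0, 48).
Expanding along the first row: (-11)(96) − (-2)(-80) + (-76)(-16) = 0.
Zero determinant ⇒ coplanar.

Yes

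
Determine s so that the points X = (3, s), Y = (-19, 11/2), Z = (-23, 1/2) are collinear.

The three points are collinear iff det[XY; XZ] = 0.
This determinant is linear in s: (-4)s + (132) = 0, so s = 33.

33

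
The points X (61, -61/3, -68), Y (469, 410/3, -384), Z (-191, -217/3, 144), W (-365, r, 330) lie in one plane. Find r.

Coplanarity ⇔ det[XY; XZ; XW] = 0.
Expanding, this is linear in r: (-6864)r + (-16016) = 0.
So r = -7/3.

-7/3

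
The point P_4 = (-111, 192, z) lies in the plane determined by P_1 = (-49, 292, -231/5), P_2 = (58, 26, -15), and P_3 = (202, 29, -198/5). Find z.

Coplanarity requires P_1P_2 · (P_1P_3 × P_1P_4) = 0.
P_1P_2 = (107, -266, 156/5), P_1P_3 = (251, -263, 33/5); the triple product is linear in z with coefficient 38625 and constant term 672075.
Setting it to zero: z = -87/5.

-87/5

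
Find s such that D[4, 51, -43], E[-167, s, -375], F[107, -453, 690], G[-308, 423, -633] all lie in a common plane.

Normal to plane DFG: n = (24684, -167926, -118932); plane equation n·P = -3351414.
Requiring n·E = -3351414: (-167926)s + (40477272) = -3351414.
So s = 261.

261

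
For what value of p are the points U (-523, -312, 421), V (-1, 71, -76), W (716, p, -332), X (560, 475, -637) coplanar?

718

Normal to plane UVX: n = (-14075, 14025, -3975); plane equation n·P = 1311950.
Requiring n·W = 1311950: (14025)p + (-8758000) = 1311950.
So p = 718.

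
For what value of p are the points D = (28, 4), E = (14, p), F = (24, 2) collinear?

-3

The three points are collinear iff det[DE; DF] = 0.
This determinant is linear in p: (4)p + (12) = 0, so p = -3.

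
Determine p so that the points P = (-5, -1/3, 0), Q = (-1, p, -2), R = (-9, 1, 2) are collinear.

-5/3

Collinearity requires PQ × PR = 0; each component is linear in p.
The x-component gives (2)p + (10/3) = 0, so p = -5/3.
The remaining components then also vanish.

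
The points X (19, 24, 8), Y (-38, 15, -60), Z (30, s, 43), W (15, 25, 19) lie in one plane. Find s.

28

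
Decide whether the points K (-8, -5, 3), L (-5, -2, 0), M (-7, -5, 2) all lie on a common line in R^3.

KL = (3, 3, -3), KM = (1, 0, -1).
Comparing components 2 and 3: (3)(-1) − (-3)(0) = -3 ≠ 0, so KL and KM are not parallel and the points are not collinear.

No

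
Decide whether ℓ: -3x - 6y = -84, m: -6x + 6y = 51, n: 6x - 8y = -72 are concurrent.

No

Intersecting ℓ and m: solving the 2×2 system gives (x, y) = (11/3, 73/6).
Substitute into n: (6)(11/3) + (-8)(73/6) = -226/3.
But n requires -72 ≠ -226/3, so the three lines have no common point.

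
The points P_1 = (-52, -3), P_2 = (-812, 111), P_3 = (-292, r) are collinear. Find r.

33

The three points are collinear iff det[P_1P_2; P_1P_3] = 0.
This determinant is linear in r: (-760)r + (25080) = 0, so r = 33.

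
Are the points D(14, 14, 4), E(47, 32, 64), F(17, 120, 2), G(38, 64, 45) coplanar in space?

Yes

A normal to the plane through D, E, F is n = DE × DF = (-6396, 246, 3444).
The plane has equation n·P = -72324. For G: n·G = -72324.
Equal, so G lies in the plane and all four are coplanar.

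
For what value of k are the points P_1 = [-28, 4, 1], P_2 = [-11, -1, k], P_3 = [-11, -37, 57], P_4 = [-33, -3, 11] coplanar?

7

Normal to plane P_1P_3P_4: n = (-18, -450, -324); plane equation n·P = -1620.
Requiring n·P_2 = -1620: (-324)k + (648) = -1620.
So k = 7.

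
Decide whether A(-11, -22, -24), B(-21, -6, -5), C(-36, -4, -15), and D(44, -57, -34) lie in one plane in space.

With A as base: AB = (-10, 16, 19), AC = (-25, 18, 9), AD = (55, -35, -10).
AC × AD = (135, 245, -115).
AB · (AC × AD) = 385.
Since 385 ≠ 0, the four points are not coplanar.

No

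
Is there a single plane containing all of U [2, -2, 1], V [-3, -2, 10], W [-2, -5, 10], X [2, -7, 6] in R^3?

The four points are coplanar iff the 3×3 determinant with rows UV, UW, UX is zero.
Rows: (-5, 0, 9), (-4, -3, 9), (0, -5, 5).
Expanding along the first row: (-5)(30) − (0)(-20) + (9)(20) = 30.
Nonzero ⇒ not coplanar.

No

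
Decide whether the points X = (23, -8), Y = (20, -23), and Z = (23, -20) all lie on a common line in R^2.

XY = (-3, -15), XZ = (0, -12).
Twice the signed area of △XYZ is (-3)(-12) − (-15)(0) = 36.
The area is nonzero, so the three points are not collinear.

No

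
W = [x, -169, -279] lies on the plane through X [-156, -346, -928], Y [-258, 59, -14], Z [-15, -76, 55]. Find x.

-61

The plane through X, Y, Z has equation 151335x + 229140y − 84645z = -24340140.
Substituting W: (151335)x + (-15108705) = -24340140, so x = -61.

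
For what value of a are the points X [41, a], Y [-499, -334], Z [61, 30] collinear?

17

The three points are collinear iff det[XY; XZ] = 0.
This determinant is linear in a: (560)a + (-9520) = 0, so a = 17.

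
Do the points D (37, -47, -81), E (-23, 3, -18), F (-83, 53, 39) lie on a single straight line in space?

No

DE = (-60, 50, 63), DF = (-120, 100, 120).
DE × DF = (-300, -360, 0).
The cross product is nonzero, so the points do not lie on one line.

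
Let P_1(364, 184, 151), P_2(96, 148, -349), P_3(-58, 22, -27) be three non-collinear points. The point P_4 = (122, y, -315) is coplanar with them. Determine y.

Coplanarity requires P_1P_2 · (P_1P_3 × P_1P_4) = 0.
P_1P_2 = (-268, -36, -500), P_1P_3 = (-422, -162, -178); the triple product is linear in y with coefficient 163296 and constant term -25147584.
Setting it to zero: y = 154.

154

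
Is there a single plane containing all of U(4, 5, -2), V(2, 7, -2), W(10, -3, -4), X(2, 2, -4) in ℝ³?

With U as base: UV = (-2, 2, 0), UW = (6, -8, -2), UX = (-2, -3, -2).
UW × UX = (10, 16, -34).
UV · (UW × UX) = 12.
Since 12 ≠ 0, the four points are not coplanar.

No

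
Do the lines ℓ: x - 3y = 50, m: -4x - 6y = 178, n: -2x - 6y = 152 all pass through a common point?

Yes

Intersecting ℓ and m: solving the 2×2 system gives (x, y) = (-13, -21).
Substitute into n: (-2)(-13) + (-6)(-21) = 152.
This equals 152, so (-13, -21) lies on all three lines and they are concurrent.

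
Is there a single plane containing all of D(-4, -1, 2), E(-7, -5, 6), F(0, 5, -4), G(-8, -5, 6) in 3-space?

Yes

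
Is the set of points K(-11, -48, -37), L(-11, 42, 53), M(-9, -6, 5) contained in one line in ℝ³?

KL = (0, 90, 90), KM = (2, 42, 42).
Comparing components 3 and 1: (90)(2) − (0)(42) = 180 ≠ 0, so KL and KM are not parallel and the points are not collinear.

No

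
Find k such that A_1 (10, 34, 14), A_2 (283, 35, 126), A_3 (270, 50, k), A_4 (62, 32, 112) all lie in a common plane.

Normal to plane A_1A_2A_4: n = (322, -20930, -598); plane equation n·P = -716772.
Requiring n·A_3 = -716772: (-598)k + (-959560) = -716772.
So k = -406.

-406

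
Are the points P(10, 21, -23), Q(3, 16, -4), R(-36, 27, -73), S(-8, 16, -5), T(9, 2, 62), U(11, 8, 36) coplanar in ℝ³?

No

The plane through P, Q, R has normal n = PQ × PR = (136, -1224, -272) and equation n·X = -18088.
Checking the remaining points: n·S = -19312, n·T = -18088, n·U = -18088.
Since n·S = -19312 ≠ -18088, S is off the plane and the points are not all coplanar.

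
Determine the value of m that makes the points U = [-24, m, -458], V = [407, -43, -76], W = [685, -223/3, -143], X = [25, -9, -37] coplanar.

Coplanarity ⇔ det[UV; UW; UX] = 0.
Expanding, this is linear in m: (-14752)m + (-3422464/3) = 0.
So m = -232/3.

-232/3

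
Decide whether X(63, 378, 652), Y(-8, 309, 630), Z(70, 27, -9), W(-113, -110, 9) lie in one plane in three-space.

No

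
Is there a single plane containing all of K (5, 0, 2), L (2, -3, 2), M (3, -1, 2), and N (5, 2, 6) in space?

No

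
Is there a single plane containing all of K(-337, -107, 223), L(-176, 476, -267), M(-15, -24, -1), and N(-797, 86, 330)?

The four points are coplanar iff the 3×3 determinant with rows KL, KM, KN is zero.
Rows: (161, 583, -490), (322, 83, -224), (-460, 193, 107).
Expanding along the first row: (161)(52113) − (583)(-68586) + (-490)(100326) = -783909.
Nonzero ⇒ not coplanar.

No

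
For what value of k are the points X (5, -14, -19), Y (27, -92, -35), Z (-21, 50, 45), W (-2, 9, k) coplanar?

-11

Normal to plane XYZ: n = (-3968, -992, -620); plane equation n·P = 5828.
Requiring n·W = 5828: (-620)k + (-992) = 5828.
So k = -11.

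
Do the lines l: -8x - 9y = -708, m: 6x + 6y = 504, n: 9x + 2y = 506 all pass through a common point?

Intersecting l and m: solving the 2×2 system gives (x, y) = (48, 36).
Substitute into n: (9)(48) + (2)(36) = 504.
But n requires 506 ≠ 504, so the three lines have no common point.

No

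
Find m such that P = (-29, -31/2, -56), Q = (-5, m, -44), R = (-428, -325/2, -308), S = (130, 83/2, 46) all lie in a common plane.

Coplanarity ⇔ det[PQ; PR; PS] = 0.
Expanding, this is linear in m: (630)m + (2205) = 0.
So m = -7/2.

-7/2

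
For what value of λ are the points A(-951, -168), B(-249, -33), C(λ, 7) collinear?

-41

Collinearity: (C − A) must be parallel to (B − A) = (702, 135).
Cross-multiplying the components: (λ − (-951))·(135) = (175)·(702).
Solving gives λ = -41.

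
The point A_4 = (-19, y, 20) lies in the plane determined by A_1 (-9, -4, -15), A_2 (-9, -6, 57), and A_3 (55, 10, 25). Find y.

The plane through A_1, A_2, A_3 has equation −1088x + 4608y + 128z = -10560.
Substituting A_4: (4608)y + (23232) = -10560, so y = -22/3.

-22/3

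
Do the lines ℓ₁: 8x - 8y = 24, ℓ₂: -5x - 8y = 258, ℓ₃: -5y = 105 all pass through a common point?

Lines aᵢx + bᵢy = cᵢ with pairwise distinct directions are concurrent exactly when det[aᵢ bᵢ cᵢ] = 0.
Here the determinant is 0.
It vanishes, so the lines are concurrent at (-18, -21).

Yes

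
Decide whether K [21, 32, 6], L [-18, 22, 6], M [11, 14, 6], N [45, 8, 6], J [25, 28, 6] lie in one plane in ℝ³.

Yes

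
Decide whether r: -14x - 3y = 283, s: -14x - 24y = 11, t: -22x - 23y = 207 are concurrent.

Intersecting r and s: solving the 2×2 system gives (x, y) = (-2253/98, 272/21).
Substitute into t: (-22)(-2253/98) + (-23)(272/21) = 30557/147.
But t requires 207 ≠ 30557/147, so the three lines have no common point.

No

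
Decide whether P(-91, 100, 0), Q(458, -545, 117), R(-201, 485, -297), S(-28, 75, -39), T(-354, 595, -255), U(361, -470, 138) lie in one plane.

Yes

The plane through P, Q, R has normal n = PQ × PR = (146520, 150183, 140415) and equation n·X = 1684980.
Checking the remaining points: n·S = 1684980, n·T = 1684980, n·U = 1684980.
All equal 1684980, so all 6 points lie in one plane.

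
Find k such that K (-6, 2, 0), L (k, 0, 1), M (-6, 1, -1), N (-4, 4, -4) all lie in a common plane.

-7

Coplanarity ⇔ det[KL; KM; KN] = 0.
Expanding, this is linear in k: (6)k + (42) = 0.
So k = -7.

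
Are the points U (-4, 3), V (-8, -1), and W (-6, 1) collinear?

Yes

UV = (-4, -4), UW = (-2, -2).
det[UV; UW] = (-4)(-2) − (-4)(-2) = 0.
The determinant is zero, so the points are collinear.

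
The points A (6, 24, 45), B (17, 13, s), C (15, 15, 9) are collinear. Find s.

1

Direction AC = (9, -9, -36). From the x-coordinate of B, the parameter along the line is τ = (17 − 6)/9 = 11/9.
Then s = 45 + 11/9·(-36) = 1.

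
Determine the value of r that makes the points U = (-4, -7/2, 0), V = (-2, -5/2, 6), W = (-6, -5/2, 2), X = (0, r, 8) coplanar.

-5/2

Normal to plane UVW: n = (-4, -16, 4); plane equation n·P = 72.
Requiring n·X = 72: (-16)r + (32) = 72.
So r = -5/2.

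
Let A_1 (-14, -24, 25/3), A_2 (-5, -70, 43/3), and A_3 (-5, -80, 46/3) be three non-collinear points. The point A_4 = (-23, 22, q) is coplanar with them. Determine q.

A normal to the plane is n = A_1A_2 × A_1A_3 = (14, -9, -90).
A_4 lies in the plane iff n · A_1A_4 = 0.
This gives (-90)q + (210) = 0, so q = 7/3.

7/3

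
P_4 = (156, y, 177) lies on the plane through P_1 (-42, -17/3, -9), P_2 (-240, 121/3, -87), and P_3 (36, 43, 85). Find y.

Coplanarity requires P_1P_2 · (P_1P_3 × P_1P_4) = 0.
P_1P_2 = (-198, 46, -78), P_1P_3 = (78, 146/3, 94); the triple product is linear in y with coefficient 12528 and constant term -780912.
Setting it to zero: y = 187/3.

187/3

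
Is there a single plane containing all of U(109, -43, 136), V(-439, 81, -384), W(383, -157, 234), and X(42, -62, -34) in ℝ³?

A normal to the plane through U, V, W is n = UV × UW = (-47128, -88776, 28496).
The plane has equation n·P = 2555872. For X: n·X = 2555872.
Equal, so X lies in the plane and all four are coplanar.

Yes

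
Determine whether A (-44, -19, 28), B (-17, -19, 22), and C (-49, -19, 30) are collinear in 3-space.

No

AB = (27, 0, -6), AC = (-5, 0, 2).
AB × AC = (0, -24, 0).
The cross product is nonzero, so the points do not lie on one line.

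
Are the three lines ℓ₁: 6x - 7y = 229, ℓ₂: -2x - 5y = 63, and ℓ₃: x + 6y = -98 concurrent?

Yes

Lines aᵢx + bᵢy = cᵢ with pairwise distinct directions are concurrent exactly when det[aᵢ bᵢ cᵢ] = 0.
Here the determinant is 0.
It vanishes, so the lines are concurrent at (16, -19).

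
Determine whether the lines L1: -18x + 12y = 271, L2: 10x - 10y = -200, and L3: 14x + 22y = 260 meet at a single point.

The three lines meet at one point iff the augmented coefficient matrix [aᵢ bᵢ cᵢ] has rank < 3, i.e. its determinant vanishes.
Here the determinant is 360.
Nonzero, so no common point exists.

No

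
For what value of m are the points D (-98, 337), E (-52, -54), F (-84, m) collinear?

218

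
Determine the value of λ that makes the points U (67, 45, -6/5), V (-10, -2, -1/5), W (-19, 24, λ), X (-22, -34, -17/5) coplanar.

The points are coplanar iff UV · (UW × UX) = 0.
Expanding, this is linear in λ: (-1900)λ + (7980) = 0.
So λ = 21/5.

21/5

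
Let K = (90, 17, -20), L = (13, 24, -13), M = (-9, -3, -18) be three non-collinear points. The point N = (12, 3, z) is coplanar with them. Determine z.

Coplanarity requires KL · (KM × KN) = 0.
KL = (-77, 7, 7), KM = (-99, -20, 2); the triple product is linear in z with coefficient 2233 and constant term 40194.
Setting it to zero: z = -18.

-18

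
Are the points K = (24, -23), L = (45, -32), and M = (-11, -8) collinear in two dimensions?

Yes

KL = (21, -9), KM = (-35, 15).
det[KL; KM] = (21)(15) − (-9)(-35) = 0.
The determinant is zero, so the points are collinear.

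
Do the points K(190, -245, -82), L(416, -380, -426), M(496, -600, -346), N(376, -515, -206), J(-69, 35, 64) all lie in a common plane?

No

The plane through K, L, M has normal n = KL × KM = (-86480, -45600, -38920) and equation n·P = -2067760.
Checking the remaining points: n·N = -1014960, n·J = 1880240.
Since n·N = -1014960 ≠ -2067760, N is off the plane and the points are not all coplanar.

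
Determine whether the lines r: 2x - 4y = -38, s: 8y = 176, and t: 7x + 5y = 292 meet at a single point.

No

Lines aᵢx + bᵢy = cᵢ with pairwise distinct directions are concurrent exactly when det[aᵢ bᵢ cᵢ] = 0.
Here the determinant is 112.
Nonzero, so no common point exists.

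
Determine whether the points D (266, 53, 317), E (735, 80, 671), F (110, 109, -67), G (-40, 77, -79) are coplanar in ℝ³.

With D as base: DE = (469, 27, 354), DF = (-156, 56, -384), DG = (-306, 24, -396).
DF × DG = (-12960, 55728, 13392).
DE · (DF × DG) = 167184.
Since 167184 ≠ 0, the four points are not coplanar.

No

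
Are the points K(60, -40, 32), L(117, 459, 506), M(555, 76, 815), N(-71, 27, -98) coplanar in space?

Yes

The four points are coplanar iff the 3×3 determinant with rows KL, KM, KN is zero.
Rows: (57, 499, 474), (495, 116, 783), (-131, 67, -130).
Expanding along the first row: (57)(-67541) − (499)(38223) + (474)(48361) = 0.
Zero determinant ⇒ coplanar.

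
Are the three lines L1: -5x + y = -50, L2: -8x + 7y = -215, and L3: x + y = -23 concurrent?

No

Intersecting L1 and L2: solving the 2×2 system gives (x, y) = (5, -25).
Substitute into L3: (1)(5) + (1)(-25) = -20.
But L3 requires -23 ≠ -20, so the three lines have no common point.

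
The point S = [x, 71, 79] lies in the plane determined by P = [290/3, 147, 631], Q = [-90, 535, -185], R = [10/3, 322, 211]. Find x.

8

A normal to the plane is n = PQ × PR = (-20160, -2240, 10640/3).
S lies in the plane iff n · PS = 0.
This gives (-20160)x + (161280) = 0, so x = 8.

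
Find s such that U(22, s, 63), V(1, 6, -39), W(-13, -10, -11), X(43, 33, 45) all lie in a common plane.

The points are coplanar iff UV · (UW × UX) = 0.
Expanding, this is linear in s: (-2352)s + (28224) = 0.
So s = 12.

12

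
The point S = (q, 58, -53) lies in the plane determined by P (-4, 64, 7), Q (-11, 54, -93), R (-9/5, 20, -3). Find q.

-41/5

A normal to the plane is n = PQ × PR = (-4300, -290, 330).
S lies in the plane iff n · PS = 0.
This gives (-4300)q + (-35260) = 0, so q = -41/5.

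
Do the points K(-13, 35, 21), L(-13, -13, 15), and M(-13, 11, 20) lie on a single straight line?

No

KL = (0, -48, -6), KM = (0, -24, -1).
Comparing components 2 and 3: (-48)(-1) − (-6)(-24) = -96 ≠ 0, so KL and KM are not parallel and the points are not collinear.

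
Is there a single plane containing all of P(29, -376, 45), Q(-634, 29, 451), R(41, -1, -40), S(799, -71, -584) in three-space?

Yes

With P as base: PQ = (-663, 405, 406), PR = (12, 375, -85), PS = (770, 305, -629).
PR × PS = (-209950, -57902, -285090).
PQ · (PR × PS) = 0.
The scalar triple product vanishes, so the four points are coplanar.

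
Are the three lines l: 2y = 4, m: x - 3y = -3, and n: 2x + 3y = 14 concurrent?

No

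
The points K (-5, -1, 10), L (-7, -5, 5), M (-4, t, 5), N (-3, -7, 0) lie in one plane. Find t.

The points are coplanar iff KL · (KM × KN) = 0.
Expanding, this is linear in t: (30)t + (120) = 0.
So t = -4.

-4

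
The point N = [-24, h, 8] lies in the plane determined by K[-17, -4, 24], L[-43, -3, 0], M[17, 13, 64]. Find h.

-24

The plane through K, L, M has equation 448x + 224y − 476z = -19936.
Substituting N: (224)h + (-14560) = -19936, so h = -24.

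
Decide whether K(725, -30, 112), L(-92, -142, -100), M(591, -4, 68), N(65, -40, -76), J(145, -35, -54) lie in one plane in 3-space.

Yes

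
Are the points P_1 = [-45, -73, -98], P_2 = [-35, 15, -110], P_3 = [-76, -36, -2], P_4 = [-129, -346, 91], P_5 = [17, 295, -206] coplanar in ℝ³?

No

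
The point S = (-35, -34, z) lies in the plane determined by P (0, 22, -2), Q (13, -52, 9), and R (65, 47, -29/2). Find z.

12

The plane through P, Q, R has equation 650x + (1755/2)y + 5135z = 9035.
Substituting S: (5135)z + (-52585) = 9035, so z = 12.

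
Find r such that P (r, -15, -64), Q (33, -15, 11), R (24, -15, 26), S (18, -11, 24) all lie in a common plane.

The points are coplanar iff PQ · (PR × PS) = 0.
Expanding, this is linear in r: (60)r + (-4680) = 0.
So r = 78.

78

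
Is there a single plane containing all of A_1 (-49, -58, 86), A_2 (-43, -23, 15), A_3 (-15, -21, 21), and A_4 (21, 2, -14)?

Yes

The four points are coplanar iff the 3×3 determinant with rows A_1A_2, A_1A_3, A_1A_4 is zero.
Rows: (6, 35, -71), (34, 37, -65), (70, 60, -100).
Expanding along the first row: (6)(200) − (35)(1150) + (-71)(-550) = 0.
Zero determinant ⇒ coplanar.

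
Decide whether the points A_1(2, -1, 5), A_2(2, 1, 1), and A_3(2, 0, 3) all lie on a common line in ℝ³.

A_1A_2 = (0, 2, -4), A_1A_3 = (0, 1, -2).
A_1A_2 × A_1A_3 = (0, 0, 0).
The cross product vanishes, so the three points are collinear.

Yes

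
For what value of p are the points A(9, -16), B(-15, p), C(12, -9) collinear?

-72

The three points are collinear iff det[AB; AC] = 0.
This determinant is linear in p: (-3)p + (-216) = 0, so p = -72.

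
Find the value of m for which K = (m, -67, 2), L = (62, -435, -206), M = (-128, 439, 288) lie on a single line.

Direction LM = (-190, 874, 494). From the y-coordinate of K, the parameter along the line is τ = (-67 − (-435))/874 = 8/19.
Then m = 62 + 8/19·(-190) = -18.

-18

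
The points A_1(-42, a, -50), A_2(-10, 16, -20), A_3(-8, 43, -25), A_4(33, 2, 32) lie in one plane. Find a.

The points are coplanar iff A_1A_2 · (A_1A_3 × A_1A_4) = 0.
Expanding, this is linear in a: (319)a + (1914) = 0.
So a = -6.

-6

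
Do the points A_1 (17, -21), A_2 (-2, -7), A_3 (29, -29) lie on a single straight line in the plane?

No

A_1A_2 = (-19, 14), A_1A_3 = (12, -8).
det[A_1A_2; A_1A_3] = (-19)(-8) − (14)(12) = -16.
The determinant is nonzero, so they are not collinear.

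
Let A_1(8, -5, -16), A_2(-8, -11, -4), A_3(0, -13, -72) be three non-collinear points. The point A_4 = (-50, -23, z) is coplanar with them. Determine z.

The plane through A_1, A_2, A_3 has equation 432x − 992y + 80z = 7136.
Substituting A_4: (80)z + (1216) = 7136, so z = 74.

74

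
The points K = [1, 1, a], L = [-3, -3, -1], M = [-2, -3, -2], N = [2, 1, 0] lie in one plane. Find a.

1

Coplanarity ⇔ det[KL; KM; KN] = 0.
Expanding, this is linear in a: (-4)a + (4) = 0.
So a = 1.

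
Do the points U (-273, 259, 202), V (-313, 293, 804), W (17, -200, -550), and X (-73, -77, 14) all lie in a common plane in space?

A normal to the plane through U, V, W is n = UV × UW = (250750, 144500, 8500).
The plane has equation n·P = -29312250. For X: n·X = -29312250.
Equal, so X lies in the plane and all four are coplanar.

Yes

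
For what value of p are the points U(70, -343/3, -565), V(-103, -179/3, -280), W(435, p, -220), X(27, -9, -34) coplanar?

Normal to plane UVX: n = (-992, 79608, -15872); plane equation n·P = -203608.
Requiring n·W = -203608: (79608)p + (3060320) = -203608.
So p = -41.

-41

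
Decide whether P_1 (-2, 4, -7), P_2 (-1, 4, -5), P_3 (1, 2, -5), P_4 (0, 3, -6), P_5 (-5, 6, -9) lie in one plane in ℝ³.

The plane through P_1, P_2, P_3 has normal n = P_1P_2 × P_1P_3 = (4, 4, -2) and equation n·P = 22.
Checking the remaining points: n·P_4 = 24, n·P_5 = 22.
Since n·P_4 = 24 ≠ 22, P_4 is off the plane and the points are not all coplanar.

No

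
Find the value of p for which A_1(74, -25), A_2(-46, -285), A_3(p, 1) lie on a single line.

86

The three points are collinear iff det[A_1A_2; A_1A_3] = 0.
This determinant is linear in p: (260)p + (-22360) = 0, so p = 86.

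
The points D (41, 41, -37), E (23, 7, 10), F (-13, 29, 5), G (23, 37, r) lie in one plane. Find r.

-23

Normal to plane DEF: n = (-864, -1782, -1620); plane equation n·P = -48546.
Requiring n·G = -48546: (-1620)r + (-85806) = -48546.
So r = -23.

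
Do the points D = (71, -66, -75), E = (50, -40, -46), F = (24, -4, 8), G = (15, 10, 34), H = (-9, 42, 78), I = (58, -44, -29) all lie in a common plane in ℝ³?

The plane through D, E, F has normal n = DE × DF = (360, 380, -80) and equation n·P = 6480.
Checking the remaining points: n·G = 6480, n·H = 6480, n·I = 6480.
All equal 6480, so all 6 points lie in one plane.

Yes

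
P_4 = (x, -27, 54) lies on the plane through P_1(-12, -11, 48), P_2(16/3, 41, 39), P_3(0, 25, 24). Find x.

-52/3

A normal to the plane is n = P_1P_2 × P_1P_3 = (-924, 308, 0).
P_4 lies in the plane iff n · P_1P_4 = 0.
This gives (-924)x + (-16016) = 0, so x = -52/3.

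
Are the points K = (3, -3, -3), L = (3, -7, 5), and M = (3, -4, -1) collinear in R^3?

KL = (0, -4, 8), KM = (0, -1, 2).
KL × KM = (0, 0, 0).
The cross product vanishes, so the three points are collinear.

Yes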